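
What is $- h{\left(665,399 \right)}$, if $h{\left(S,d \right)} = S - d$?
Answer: $-266$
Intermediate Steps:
$- h{\left(665,399 \right)} = - (665 - 399) = \left(-1\right) 266 = -266$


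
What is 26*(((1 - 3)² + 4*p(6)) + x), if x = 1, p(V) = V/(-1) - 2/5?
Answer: -2678/5 ≈ -535.60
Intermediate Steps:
p(V) = -⅖ - V (p(V) = V*(-1) - 2*⅕ = -V - ⅖ = -⅖ - V)
26*(((1 - 3)² + 4*p(6)) + x) = 26*(((1 - 3)² + 4*(-⅖ - 1*6)) + 1) = 26*(((-2)² + 4*(-⅖ - 6)) + 1) = 26*((4 + 4*(-32/5)) + 1) = 26*((4 - 128/5) + 1) = 26*(-108/5 + 1) = 26*(-103/5) = -2678/5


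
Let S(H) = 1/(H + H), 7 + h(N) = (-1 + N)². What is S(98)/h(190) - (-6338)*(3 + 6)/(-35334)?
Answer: -22182820573/13740890072 ≈ -1.6144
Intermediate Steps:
h(N) = -7 + (-1 + N)²
S(H) = 1/(2*H)
S(98)/h(190) - (-6338)*(3 + 6)/(-35334) = ((½)/98)/(-7 + (-1 + 190)²) - (-6338)*(3 + 6)/(-35334) = ((½)*(1/98))/(-7 + 189²) - (-6338)*9*(-1/35334) = 1/(196*(-7 + 35721)) - 3169*(-18)*(-1/35334) = (1/196)/35714 + 57042*(-1/35334) = (1/196)*(1/35714) - 3169/1963 = 1/6999944 - 3169/1963 = -22182820573/13740890072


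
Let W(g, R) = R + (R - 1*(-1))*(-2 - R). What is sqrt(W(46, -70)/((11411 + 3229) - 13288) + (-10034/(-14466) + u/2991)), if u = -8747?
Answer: I*sqrt(22471187647733261)/62497942 ≈ 2.3985*I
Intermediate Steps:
W(g, R) = R + (1 + R)*(-2 - R) (W(g, R) = R + (R + 1)*(-2 - R) = R + (1 + R)*(-2 - R))
sqrt(W(46, -70)/((11411 + 3229) - 13288) + (-10034/(-14466) + u/2991)) = sqrt((-2 - 1*(-70)**2 - 2*(-70))/((11411 + 3229) - 13288) + (-10034/(-14466) - 8747/2991)) = sqrt((-2 - 1*4900 + 140)/(14640 - 13288) + (-10034*(-1/14466) - 8747*1/2991)) = sqrt((-2 - 4900 + 140)/1352 + (5017/7233 - 8747/2991)) = sqrt(-4762*1/1352 - 5362356/2403767) = sqrt(-2381/676 - 5362356/2403767) = sqrt(-9348321883/1624946492) = I*sqrt(22471187647733261)/62497942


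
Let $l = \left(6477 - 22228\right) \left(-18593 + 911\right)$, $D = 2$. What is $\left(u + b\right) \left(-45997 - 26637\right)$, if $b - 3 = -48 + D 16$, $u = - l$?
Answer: $20229236869630$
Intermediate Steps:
$l = 278509182$ ($l = \left(-15751\right) \left(-17682\right) = 278509182$)
$u = -278509182$ ($u = \left(-1\right) 278509182 = -278509182$)
$b = -13$ ($b = 3 + \left(-48 + 2 \cdot 16\right) = 3 + \left(-48 + 32\right) = 3 - 16 = -13$)
$\left(u + b\right) \left(-45997 - 26637\right) = \left(-278509182 - 13\right) \left(-45997 - 26637\right) = \left(-278509195\right) \left(-72634\right) = 20229236869630$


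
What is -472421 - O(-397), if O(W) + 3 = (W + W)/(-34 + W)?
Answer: -203612952/431 ≈ -4.7242e+5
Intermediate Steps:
O(W) = -3 + 2*W/(-34 + W) (O(W) = -3 + (W + W)/(-34 + W) = -3 + (2*W)/(-34 + W) = -3 + 2*W/(-34 + W))
-472421 - O(-397) = -472421 - (102 - 1*(-397))/(-34 - 397) = -472421 - (102 + 397)/(-431) = -472421 - (-1)*499/431 = -472421 - 1*(-499/431) = -472421 + 499/431 = -203612952/431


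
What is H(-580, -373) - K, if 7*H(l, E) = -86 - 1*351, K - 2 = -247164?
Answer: 1729697/7 ≈ 2.4710e+5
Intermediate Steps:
K = -247162 (K = 2 - 247164 = -247162)
H(l, E) = -437/7 (H(l, E) = (-86 - 1*351)/7 = (-86 - 351)/7 = (⅐)*(-437) = -437/7)
H(-580, -373) - K = -437/7 - 1*(-247162) = -437/7 + 247162 = 1729697/7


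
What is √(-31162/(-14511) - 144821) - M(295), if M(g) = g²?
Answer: -87025 + I*√30494378480559/14511 ≈ -87025.0 + 380.55*I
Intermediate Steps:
√(-31162/(-14511) - 144821) - M(295) = √(-31162/(-14511) - 144821) - 1*295² = √(-31162*(-1/14511) - 144821) - 1*87025 = √(31162/14511 - 144821) - 87025 = √(-2101466369/14511) - 87025 = I*√30494378480559/14511 - 87025 = -87025 + I*√30494378480559/14511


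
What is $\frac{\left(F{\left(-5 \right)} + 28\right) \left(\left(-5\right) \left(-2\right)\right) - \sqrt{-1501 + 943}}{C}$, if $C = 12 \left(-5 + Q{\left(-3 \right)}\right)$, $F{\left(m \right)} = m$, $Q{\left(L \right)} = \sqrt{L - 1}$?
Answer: $- \frac{\left(5 + 2 i\right) \left(230 - 3 i \sqrt{62}\right)}{348} \approx -3.4404 - 0.98244 i$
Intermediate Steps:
$Q{\left(L \right)} = \sqrt{-1 + L}$
$C = -60 + 24 i$ ($C = 12 \left(-5 + \sqrt{-1 - 3}\right) = 12 \left(-5 + \sqrt{-4}\right) = 12 \left(-5 + 2 i\right) = -60 + 24 i \approx -60.0 + 24.0 i$)
$\frac{\left(F{\left(-5 \right)} + 28\right) \left(\left(-5\right) \left(-2\right)\right) - \sqrt{-1501 + 943}}{C} = \frac{\left(-5 + 28\right) \left(\left(-5\right) \left(-2\right)\right) - \sqrt{-1501 + 943}}{-60 + 24 i} = \left(23 \cdot 10 - \sqrt{-558}\right) \frac{-60 - 24 i}{4176} = \left(230 - 3 i \sqrt{62}\right) \frac{-60 - 24 i}{4176} = \frac{\left(-60 - 24 i\right) \left(230 - 3 i \sqrt{62}\right)}{4176}$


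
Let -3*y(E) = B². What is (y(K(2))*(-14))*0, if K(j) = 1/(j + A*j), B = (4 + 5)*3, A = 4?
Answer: 0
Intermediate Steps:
B = 27 (B = 9*3 = 27)
K(j) = 1/(5*j) (K(j) = 1/(j + 4*j) = 1/(5*j))
y(E) = -243 (y(E) = -⅓*27² = -⅓*729 = -243)
(y(K(2))*(-14))*0 = -243*(-14)*0 = 3402*0 = 0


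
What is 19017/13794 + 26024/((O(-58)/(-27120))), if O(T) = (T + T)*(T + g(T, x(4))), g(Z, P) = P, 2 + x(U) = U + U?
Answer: -202818516837/1733446 ≈ -1.1700e+5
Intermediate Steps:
x(U) = -2 + 2*U (x(U) = -2 + (U + U) = -2 + 2*U)
O(T) = 2*T*(6 + T) (O(T) = (T + T)*(T + (-2 + 2*4)) = (2*T)*(T + (-2 + 8)) = (2*T)*(T + 6) = (2*T)*(6 + T) = 2*T*(6 + T))
19017/13794 + 26024/((O(-58)/(-27120))) = 19017/13794 + 26024/(((2*(-58)*(6 - 58))/(-27120))) = 19017*(1/13794) + 26024/(((2*(-58)*(-52))*(-1/27120))) = 6339/4598 + 26024/((6032*(-1/27120))) = 6339/4598 + 26024/(-377/1695) = 6339/4598 + 26024*(-1695/377) = 6339/4598 - 44110680/377 = -202818516837/1733446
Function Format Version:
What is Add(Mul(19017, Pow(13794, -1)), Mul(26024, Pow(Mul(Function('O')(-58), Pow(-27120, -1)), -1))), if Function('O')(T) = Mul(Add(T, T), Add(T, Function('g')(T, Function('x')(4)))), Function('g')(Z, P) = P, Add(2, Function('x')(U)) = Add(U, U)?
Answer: Rational(-202818516837, 1733446) ≈ -1.1700e+5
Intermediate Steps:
Function('x')(U) = Add(-2, Mul(2, U)) (Function('x')(U) = Add(-2, Add(U, U)) = Add(-2, Mul(2, U)))
Function('O')(T) = Mul(2, T, Add(6, T)) (Function('O')(T) = Mul(Add(T, T), Add(T, Add(-2, Mul(2, 4)))) = Mul(Mul(2, T), Add(T, Add(-2, 8))) = Mul(Mul(2, T), Add(T, 6)) = Mul(Mul(2, T), Add(6, T)) = Mul(2, T, Add(6, T)))
Add(Mul(19017, Pow(13794, -1)), Mul(26024, Pow(Mul(Function('O')(-58), Pow(-27120, -1)), -1))) = Add(Mul(19017, Pow(13794, -1)), Mul(26024, Pow(Mul(Mul(2, -58, Add(6, -58)), Pow(-27120, -1)), -1))) = Add(Mul(19017, Rational(1, 13794)), Mul(26024, Pow(Mul(Mul(2, -58, -52), Rational(-1, 27120)), -1))) = Add(Rational(6339, 4598), Mul(26024, Pow(Mul(6032, Rational(-1, 27120)), -1))) = Add(Rational(6339, 4598), Mul(26024, Pow(Rational(-377, 1695), -1))) = Add(Rational(6339, 4598), Mul(26024, Rational(-1695, 377))) = Add(Rational(6339, 4598), Rational(-44110680, 377)) = Rational(-202818516837, 1733446)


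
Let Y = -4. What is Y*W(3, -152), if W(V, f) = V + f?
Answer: 596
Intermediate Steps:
Y*W(3, -152) = -4*(3 - 152) = -4*(-149) = 596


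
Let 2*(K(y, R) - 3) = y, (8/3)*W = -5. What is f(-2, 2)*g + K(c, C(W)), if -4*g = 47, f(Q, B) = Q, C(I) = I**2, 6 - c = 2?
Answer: 57/2 ≈ 28.500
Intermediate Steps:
W = -15/8 (W = (3/8)*(-5) = -15/8 ≈ -1.8750)
c = 4 (c = 6 - 1*2 = 6 - 2 = 4)
K(y, R) = 3 + y/2
g = -47/4 (g = -1/4*47 = -47/4 ≈ -11.750)
f(-2, 2)*g + K(c, C(W)) = -2*(-47/4) + (3 + (1/2)*4) = 47/2 + (3 + 2) = 47/2 + 5 = 57/2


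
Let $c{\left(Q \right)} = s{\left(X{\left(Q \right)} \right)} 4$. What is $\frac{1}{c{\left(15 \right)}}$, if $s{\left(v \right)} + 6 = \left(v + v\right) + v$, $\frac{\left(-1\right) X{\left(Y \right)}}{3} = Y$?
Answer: $- \frac{1}{564} \approx -0.0017731$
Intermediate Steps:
$X{\left(Y \right)} = - 3 Y$
$s{\left(v \right)} = -6 + 3 v$ ($s{\left(v \right)} = -6 + \left(\left(v + v\right) + v\right) = -6 + \left(2 v + v\right) = -6 + 3 v$)
$c{\left(Q \right)} = -24 - 36 Q$ ($c{\left(Q \right)} = \left(-6 + 3 \left(- 3 Q\right)\right) 4 = \left(-6 - 9 Q\right) 4 = -24 - 36 Q$)
$\frac{1}{c{\left(15 \right)}} = \frac{1}{-24 - 540} = \frac{1}{-564} = - \frac{1}{564}$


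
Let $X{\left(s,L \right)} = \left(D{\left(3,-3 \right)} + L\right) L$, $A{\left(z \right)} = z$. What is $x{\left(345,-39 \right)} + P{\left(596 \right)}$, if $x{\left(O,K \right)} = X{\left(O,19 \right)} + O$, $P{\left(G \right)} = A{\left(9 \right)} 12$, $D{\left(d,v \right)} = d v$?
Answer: $643$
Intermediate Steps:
$X{\left(s,L \right)} = L \left(-9 + L\right)$ ($X{\left(s,L \right)} = \left(3 \left(-3\right) + L\right) L = \left(-9 + L\right) L = L \left(-9 + L\right)$)
$P{\left(G \right)} = 108$ ($P{\left(G \right)} = 9 \cdot 12 = 108$)
$x{\left(O,K \right)} = 190 + O$ ($x{\left(O,K \right)} = 19 \left(-9 + 19\right) + O = 19 \cdot 10 + O = 190 + O$)
$x{\left(345,-39 \right)} + P{\left(596 \right)} = \left(190 + 345\right) + 108 = 535 + 108 = 643$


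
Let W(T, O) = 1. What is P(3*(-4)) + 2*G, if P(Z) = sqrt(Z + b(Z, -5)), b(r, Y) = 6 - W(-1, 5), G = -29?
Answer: -58 + I*sqrt(7) ≈ -58.0 + 2.6458*I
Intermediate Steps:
b(r, Y) = 5 (b(r, Y) = 6 - 1*1 = 6 - 1 = 5)
P(Z) = sqrt(5 + Z) (P(Z) = sqrt(Z + 5) = sqrt(5 + Z))
P(3*(-4)) + 2*G = sqrt(5 + 3*(-4)) + 2*(-29) = sqrt(5 - 12) - 58 = sqrt(-7) - 58 = I*sqrt(7) - 58 = -58 + I*sqrt(7)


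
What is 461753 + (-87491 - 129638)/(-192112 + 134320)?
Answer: 26685846505/57792 ≈ 4.6176e+5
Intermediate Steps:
461753 + (-87491 - 129638)/(-192112 + 134320) = 461753 - 217129/(-57792) = 461753 - 217129*(-1/57792) = 461753 + 217129/57792 = 26685846505/57792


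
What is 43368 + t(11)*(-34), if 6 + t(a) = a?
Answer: 43198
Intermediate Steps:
t(a) = -6 + a
43368 + t(11)*(-34) = 43368 + (-6 + 11)*(-34) = 43368 + 5*(-34) = 43368 - 170 = 43198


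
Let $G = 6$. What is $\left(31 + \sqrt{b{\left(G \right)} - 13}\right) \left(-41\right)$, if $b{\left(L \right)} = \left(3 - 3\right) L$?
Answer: $-1271 - 41 i \sqrt{13} \approx -1271.0 - 147.83 i$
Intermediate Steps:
$b{\left(L \right)} = 0$ ($b{\left(L \right)} = 0 L = 0$)
$\left(31 + \sqrt{b{\left(G \right)} - 13}\right) \left(-41\right) = \left(31 + \sqrt{0 - 13}\right) \left(-41\right) = \left(31 + \sqrt{-13}\right) \left(-41\right) = \left(31 + i \sqrt{13}\right) \left(-41\right) = -1271 - 41 i \sqrt{13}$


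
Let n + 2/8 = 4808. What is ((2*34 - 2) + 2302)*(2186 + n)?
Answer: 16561200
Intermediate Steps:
n = 19231/4 (n = -1/4 + 4808 = 19231/4 ≈ 4807.8)
((2*34 - 2) + 2302)*(2186 + n) = ((2*34 - 2) + 2302)*(2186 + 19231/4) = ((68 - 2) + 2302)*(27975/4) = (66 + 2302)*(27975/4) = 2368*(27975/4) = 16561200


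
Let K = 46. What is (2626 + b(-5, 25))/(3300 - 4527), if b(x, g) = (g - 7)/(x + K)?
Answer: -107684/50307 ≈ -2.1405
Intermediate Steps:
b(x, g) = (-7 + g)/(46 + x) (b(x, g) = (g - 7)/(x + 46) = (-7 + g)/(46 + x))
(2626 + b(-5, 25))/(3300 - 4527) = (2626 + (-7 + 25)/(46 - 5))/(3300 - 4527) = (2626 + 18/41)/(-1227) = (2626 + (1/41)*18)*(-1/1227) = (2626 + 18/41)*(-1/1227) = (107684/41)*(-1/1227) = -107684/50307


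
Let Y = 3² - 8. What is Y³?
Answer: 1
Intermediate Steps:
Y = 1 (Y = 9 - 8 = 1)
Y³ = 1³ = 1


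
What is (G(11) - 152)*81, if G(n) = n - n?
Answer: -12312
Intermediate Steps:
G(n) = 0
(G(11) - 152)*81 = (0 - 152)*81 = -152*81 = -12312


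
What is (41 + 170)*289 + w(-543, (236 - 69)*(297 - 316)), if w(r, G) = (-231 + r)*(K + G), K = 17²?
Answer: 2293195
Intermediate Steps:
K = 289
w(r, G) = (-231 + r)*(289 + G)
(41 + 170)*289 + w(-543, (236 - 69)*(297 - 316)) = (41 + 170)*289 + (-66759 - 231*(236 - 69)*(297 - 316) + 289*(-543) + ((236 - 69)*(297 - 316))*(-543)) = 211*289 + (-66759 - 38577*(-19) - 156927 + (167*(-19))*(-543)) = 60979 + (-66759 - 231*(-3173) - 156927 - 3173*(-543)) = 60979 + (-66759 + 732963 - 156927 + 1722939) = 60979 + 2232216 = 2293195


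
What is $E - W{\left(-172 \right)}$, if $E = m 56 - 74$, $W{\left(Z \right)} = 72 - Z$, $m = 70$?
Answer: $3602$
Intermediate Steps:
$E = 3846$ ($E = 70 \cdot 56 - 74 = 3920 - 74 = 3846$)
$E - W{\left(-172 \right)} = 3846 - \left(72 - -172\right) = 3846 - \left(72 + 172\right) = 3846 - 244 = 3602$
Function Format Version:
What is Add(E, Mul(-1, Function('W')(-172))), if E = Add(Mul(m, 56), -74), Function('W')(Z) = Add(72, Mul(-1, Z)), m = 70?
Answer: 3602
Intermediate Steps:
E = 3846 (E = Add(Mul(70, 56), -74) = Add(3920, -74) = 3846)
Add(E, Mul(-1, Function('W')(-172))) = Add(3846, Mul(-1, Add(72, Mul(-1, -172)))) = Add(3846, Mul(-1, Add(72, 172))) = Add(3846, Mul(-1, 244)) = Add(3846, -244) = 3602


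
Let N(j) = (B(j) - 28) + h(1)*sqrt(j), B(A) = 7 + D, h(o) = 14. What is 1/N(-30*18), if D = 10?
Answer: -11/105961 - 84*I*sqrt(15)/105961 ≈ -0.00010381 - 0.0030703*I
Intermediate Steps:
B(A) = 17 (B(A) = 7 + 10 = 17)
N(j) = -11 + 14*sqrt(j) (N(j) = (17 - 28) + 14*sqrt(j) = -11 + 14*sqrt(j))
1/N(-30*18) = 1/(-11 + 14*sqrt(-30*18)) = 1/(-11 + 14*sqrt(-540)) = 1/(-11 + 14*(6*I*sqrt(15))) = 1/(-11 + 84*I*sqrt(15))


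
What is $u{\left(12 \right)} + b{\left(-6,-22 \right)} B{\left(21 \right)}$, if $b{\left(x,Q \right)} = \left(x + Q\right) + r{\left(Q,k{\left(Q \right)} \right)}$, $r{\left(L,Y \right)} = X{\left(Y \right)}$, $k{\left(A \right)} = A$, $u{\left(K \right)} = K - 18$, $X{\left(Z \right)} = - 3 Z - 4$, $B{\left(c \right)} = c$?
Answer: $708$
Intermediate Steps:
$X{\left(Z \right)} = -4 - 3 Z$
$u{\left(K \right)} = -18 + K$
$r{\left(L,Y \right)} = -4 - 3 Y$
$b{\left(x,Q \right)} = -4 + x - 2 Q$ ($b{\left(x,Q \right)} = \left(x + Q\right) - \left(4 + 3 Q\right) = \left(Q + x\right) - \left(4 + 3 Q\right) = -4 + x - 2 Q$)
$u{\left(12 \right)} + b{\left(-6,-22 \right)} B{\left(21 \right)} = \left(-18 + 12\right) + \left(-4 - 6 - -44\right) 21 = -6 + \left(-4 - 6 + 44\right) 21 = -6 + 34 \cdot 21 = -6 + 714 = 708$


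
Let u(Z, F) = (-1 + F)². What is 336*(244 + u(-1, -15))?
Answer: 168000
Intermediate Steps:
336*(244 + u(-1, -15)) = 336*(244 + (-1 - 15)²) = 336*(244 + (-16)²) = 336*(244 + 256) = 336*500 = 168000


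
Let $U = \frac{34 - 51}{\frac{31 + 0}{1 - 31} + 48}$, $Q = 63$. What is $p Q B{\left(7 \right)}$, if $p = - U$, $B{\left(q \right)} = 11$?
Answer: $\frac{353430}{1409} \approx 250.84$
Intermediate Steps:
$U = - \frac{510}{1409}$ ($U = - \frac{17}{\frac{31}{-30} + 48} = - \frac{17}{31 \left(- \frac{1}{30}\right) + 48} = - \frac{17}{- \frac{31}{30} + 48} = - \frac{17}{\frac{1409}{30}} = \left(-17\right) \frac{30}{1409} = - \frac{510}{1409} \approx -0.36196$)
$p = \frac{510}{1409}$ ($p = \left(-1\right) \left(- \frac{510}{1409}\right) = \frac{510}{1409} \approx 0.36196$)
$p Q B{\left(7 \right)} = \frac{510}{1409} \cdot 63 \cdot 11 = \frac{32130}{1409} \cdot 11 = \frac{353430}{1409}$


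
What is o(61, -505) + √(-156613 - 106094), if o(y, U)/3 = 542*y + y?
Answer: 99369 + I*√262707 ≈ 99369.0 + 512.55*I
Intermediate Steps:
o(y, U) = 1629*y (o(y, U) = 3*(542*y + y) = 3*(543*y) = 1629*y)
o(61, -505) + √(-156613 - 106094) = 1629*61 + √(-156613 - 106094) = 99369 + √(-262707) = 99369 + I*√262707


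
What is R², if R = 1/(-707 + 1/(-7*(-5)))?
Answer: 1225/612265536 ≈ 2.0008e-6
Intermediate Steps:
R = -35/24744 (R = 1/(-707 + 1/35) = 1/(-24744/35) = -35/24744 ≈ -0.0014145)
R² = (-35/24744)² = 1225/612265536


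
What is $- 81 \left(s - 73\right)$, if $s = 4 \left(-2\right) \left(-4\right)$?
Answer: $3321$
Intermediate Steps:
$s = 32$ ($s = \left(-8\right) \left(-4\right) = 32$)
$- 81 \left(s - 73\right) = - 81 \left(32 - 73\right) = \left(-81\right) \left(-41\right) = 3321$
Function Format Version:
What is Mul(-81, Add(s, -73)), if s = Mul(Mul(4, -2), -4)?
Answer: 3321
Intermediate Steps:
s = 32 (s = Mul(-8, -4) = 32)
Mul(-81, Add(s, -73)) = Mul(-81, Add(32, -73)) = Mul(-81, -41) = 3321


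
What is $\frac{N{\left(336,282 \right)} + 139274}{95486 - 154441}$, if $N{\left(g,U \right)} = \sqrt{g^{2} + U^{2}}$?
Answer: $- \frac{139274}{58955} - \frac{6 \sqrt{5345}}{58955} \approx -2.3698$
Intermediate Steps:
$N{\left(g,U \right)} = \sqrt{U^{2} + g^{2}}$
$\frac{N{\left(336,282 \right)} + 139274}{95486 - 154441} = \frac{\sqrt{282^{2} + 336^{2}} + 139274}{95486 - 154441} = \frac{\sqrt{79524 + 112896} + 139274}{-58955} = \left(\sqrt{192420} + 139274\right) \left(- \frac{1}{58955}\right) = \left(6 \sqrt{5345} + 139274\right) \left(- \frac{1}{58955}\right) = \left(139274 + 6 \sqrt{5345}\right) \left(- \frac{1}{58955}\right) = - \frac{139274}{58955} - \frac{6 \sqrt{5345}}{58955}$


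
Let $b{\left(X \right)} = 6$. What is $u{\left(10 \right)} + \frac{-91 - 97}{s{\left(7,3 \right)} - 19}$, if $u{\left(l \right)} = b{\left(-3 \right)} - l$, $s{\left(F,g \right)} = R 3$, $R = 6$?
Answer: $184$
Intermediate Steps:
$s{\left(F,g \right)} = 18$ ($s{\left(F,g \right)} = 6 \cdot 3 = 18$)
$u{\left(l \right)} = 6 - l$
$u{\left(10 \right)} + \frac{-91 - 97}{s{\left(7,3 \right)} - 19} = \left(6 - 10\right) + \frac{-91 - 97}{18 - 19} = \left(6 - 10\right) - \frac{188}{-1} = -4 - -188 = -4 + 188 = 184$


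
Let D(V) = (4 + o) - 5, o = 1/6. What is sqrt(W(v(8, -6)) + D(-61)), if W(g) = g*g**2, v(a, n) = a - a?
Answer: I*sqrt(30)/6 ≈ 0.91287*I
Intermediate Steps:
v(a, n) = 0
o = 1/6 ≈ 0.16667
D(V) = -5/6 (D(V) = (4 + 1/6) - 5 = 25/6 - 5 = -5/6)
W(g) = g**3
sqrt(W(v(8, -6)) + D(-61)) = sqrt(0**3 - 5/6) = sqrt(0 - 5/6) = sqrt(-5/6) = I*sqrt(30)/6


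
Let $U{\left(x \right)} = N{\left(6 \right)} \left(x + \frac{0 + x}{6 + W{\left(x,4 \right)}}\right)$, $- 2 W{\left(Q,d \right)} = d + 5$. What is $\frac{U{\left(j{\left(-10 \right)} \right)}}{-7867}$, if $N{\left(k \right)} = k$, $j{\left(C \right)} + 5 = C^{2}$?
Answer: $- \frac{950}{7867} \approx -0.12076$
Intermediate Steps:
$W{\left(Q,d \right)} = - \frac{5}{2} - \frac{d}{2}$ ($W{\left(Q,d \right)} = - \frac{d + 5}{2} = - \frac{5 + d}{2} = - \frac{5}{2} - \frac{d}{2}$)
$j{\left(C \right)} = -5 + C^{2}$
$U{\left(x \right)} = 10 x$ ($U{\left(x \right)} = 6 \left(x + \frac{0 + x}{6 - \frac{9}{2}}\right) = 6 \left(x + \frac{x}{6 - \frac{9}{2}}\right) = 6 \left(x + \frac{x}{\frac{3}{2}}\right) = 6 \left(x + x \frac{2}{3}\right) = 6 \left(x + \frac{2 x}{3}\right) = 6 \frac{5 x}{3} = 10 x$)
$\frac{U{\left(j{\left(-10 \right)} \right)}}{-7867} = \frac{10 \left(-5 + \left(-10\right)^{2}\right)}{-7867} = 10 \left(-5 + 100\right) \left(- \frac{1}{7867}\right) = 10 \cdot 95 \left(- \frac{1}{7867}\right) = 950 \left(- \frac{1}{7867}\right) = - \frac{950}{7867}$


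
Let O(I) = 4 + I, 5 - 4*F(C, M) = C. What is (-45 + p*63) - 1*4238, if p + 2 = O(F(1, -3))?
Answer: -4094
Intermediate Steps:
F(C, M) = 5/4 - C/4
p = 3 (p = -2 + (4 + (5/4 - ¼*1)) = -2 + (4 + (5/4 - ¼)) = -2 + (4 + 1) = -2 + 5 = 3)
(-45 + p*63) - 1*4238 = (-45 + 3*63) - 1*4238 = (-45 + 189) - 4238 = 144 - 4238 = -4094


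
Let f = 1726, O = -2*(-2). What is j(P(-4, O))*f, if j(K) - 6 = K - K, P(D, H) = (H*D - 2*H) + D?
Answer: 10356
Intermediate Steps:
O = 4
P(D, H) = D - 2*H + D*H (P(D, H) = (D*H - 2*H) + D = (-2*H + D*H) + D = D - 2*H + D*H)
j(K) = 6 (j(K) = 6 + (K - K) = 6 + 0 = 6)
j(P(-4, O))*f = 6*1726 = 10356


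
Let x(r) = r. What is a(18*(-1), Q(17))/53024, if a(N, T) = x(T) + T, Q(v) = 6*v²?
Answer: 867/13256 ≈ 0.065404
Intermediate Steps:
a(N, T) = 2*T (a(N, T) = T + T = 2*T)
a(18*(-1), Q(17))/53024 = (2*(6*17²))/53024 = (2*(6*289))*(1/53024) = (2*1734)*(1/53024) = 3468*(1/53024) = 867/13256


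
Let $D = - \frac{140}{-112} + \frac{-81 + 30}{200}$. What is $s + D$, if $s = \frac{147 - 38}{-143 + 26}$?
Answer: $\frac{1483}{23400} \approx 0.063376$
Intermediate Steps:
$s = - \frac{109}{117}$ ($s = \frac{109}{-117} = 109 \left(- \frac{1}{117}\right) = - \frac{109}{117} \approx -0.93162$)
$D = \frac{199}{200}$ ($D = \left(-140\right) \left(- \frac{1}{112}\right) - \frac{51}{200} = \frac{5}{4} - \frac{51}{200} = \frac{199}{200} \approx 0.995$)
$s + D = - \frac{109}{117} + \frac{199}{200} = \frac{1483}{23400}$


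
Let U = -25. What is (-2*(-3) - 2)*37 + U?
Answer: 123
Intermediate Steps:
(-2*(-3) - 2)*37 + U = (-2*(-3) - 2)*37 - 25 = (6 - 2)*37 - 25 = 4*37 - 25 = 148 - 25 = 123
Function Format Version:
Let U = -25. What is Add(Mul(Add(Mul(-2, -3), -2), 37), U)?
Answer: 123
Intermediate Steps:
Add(Mul(Add(Mul(-2, -3), -2), 37), U) = Add(Mul(Add(Mul(-2, -3), -2), 37), -25) = Add(Mul(Add(6, -2), 37), -25) = Add(Mul(4, 37), -25) = Add(148, -25) = 123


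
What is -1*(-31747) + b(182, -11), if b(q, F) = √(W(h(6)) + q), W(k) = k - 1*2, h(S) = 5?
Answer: 31747 + √185 ≈ 31761.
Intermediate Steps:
W(k) = -2 + k (W(k) = k - 2 = -2 + k)
b(q, F) = √(3 + q) (b(q, F) = √((-2 + 5) + q) = √(3 + q))
-1*(-31747) + b(182, -11) = -1*(-31747) + √(3 + 182) = 31747 + √185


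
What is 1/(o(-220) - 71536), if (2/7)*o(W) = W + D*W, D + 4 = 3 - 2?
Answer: -1/69996 ≈ -1.4287e-5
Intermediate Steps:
D = -3 (D = -4 + (3 - 2) = -4 + 1 = -3)
o(W) = -7*W (o(W) = 7*(W - 3*W)/2 = 7*(-2*W)/2 = -7*W)
1/(o(-220) - 71536) = 1/(-7*(-220) - 71536) = 1/(1540 - 71536) = 1/(-69996) = -1/69996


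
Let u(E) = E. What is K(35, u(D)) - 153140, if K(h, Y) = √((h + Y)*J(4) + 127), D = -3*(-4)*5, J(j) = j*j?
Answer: -153140 + 3*√183 ≈ -1.5310e+5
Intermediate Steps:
J(j) = j²
D = 60 (D = 12*5 = 60)
K(h, Y) = √(127 + 16*Y + 16*h) (K(h, Y) = √((h + Y)*4² + 127) = √((Y + h)*16 + 127) = √((16*Y + 16*h) + 127) = √(127 + 16*Y + 16*h))
K(35, u(D)) - 153140 = √(127 + 16*60 + 16*35) - 153140 = √(127 + 960 + 560) - 153140 = √1647 - 153140 = 3*√183 - 153140 = -153140 + 3*√183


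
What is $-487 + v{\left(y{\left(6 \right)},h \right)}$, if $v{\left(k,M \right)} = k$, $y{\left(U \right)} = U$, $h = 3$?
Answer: $-481$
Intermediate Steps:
$-487 + v{\left(y{\left(6 \right)},h \right)} = -487 + 6 = -481$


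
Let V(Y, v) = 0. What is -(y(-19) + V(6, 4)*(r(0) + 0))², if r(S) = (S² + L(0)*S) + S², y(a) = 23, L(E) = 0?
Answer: -529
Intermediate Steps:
r(S) = 2*S² (r(S) = (S² + 0*S) + S² = (S² + 0) + S² = S² + S² = 2*S²)
-(y(-19) + V(6, 4)*(r(0) + 0))² = -(23 + 0*(2*0² + 0))² = -(23 + 0*(2*0 + 0))² = -(23 + 0*(0 + 0))² = -(23 + 0*0)² = -(23 + 0)² = -1*23² = -1*529 = -529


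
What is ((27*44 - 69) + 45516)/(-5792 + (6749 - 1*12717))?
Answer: -3109/784 ≈ -3.9656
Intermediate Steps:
((27*44 - 69) + 45516)/(-5792 + (6749 - 1*12717)) = ((1188 - 69) + 45516)/(-5792 + (6749 - 12717)) = (1119 + 45516)/(-5792 - 5968) = 46635/(-11760) = 46635*(-1/11760) = -3109/784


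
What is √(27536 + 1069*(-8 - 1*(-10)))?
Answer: √29674 ≈ 172.26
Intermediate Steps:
√(27536 + 1069*(-8 - 1*(-10))) = √(27536 + 1069*(-8 + 10)) = √(27536 + 1069*2) = √(27536 + 2138) = √29674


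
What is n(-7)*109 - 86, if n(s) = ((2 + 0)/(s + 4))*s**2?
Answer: -10940/3 ≈ -3646.7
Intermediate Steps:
n(s) = 2*s**2/(4 + s) (n(s) = (2/(4 + s))*s**2 = 2*s**2/(4 + s))
n(-7)*109 - 86 = (2*(-7)**2/(4 - 7))*109 - 86 = (2*49/(-3))*109 - 86 = (2*49*(-1/3))*109 - 86 = -98/3*109 - 86 = -10682/3 - 86 = -10940/3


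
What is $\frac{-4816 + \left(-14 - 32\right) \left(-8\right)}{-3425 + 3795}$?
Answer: $- \frac{2224}{185} \approx -12.022$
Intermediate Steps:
$\frac{-4816 + \left(-14 - 32\right) \left(-8\right)}{-3425 + 3795} = \frac{-4816 - -368}{370} = \left(-4816 + 368\right) \frac{1}{370} = \left(-4448\right) \frac{1}{370} = - \frac{2224}{185}$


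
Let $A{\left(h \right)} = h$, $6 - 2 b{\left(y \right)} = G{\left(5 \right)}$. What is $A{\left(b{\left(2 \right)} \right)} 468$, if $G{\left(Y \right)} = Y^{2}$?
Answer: $-4446$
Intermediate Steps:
$b{\left(y \right)} = - \frac{19}{2}$ ($b{\left(y \right)} = 3 - \frac{5^{2}}{2} = 3 - \frac{25}{2} = - \frac{19}{2}$)
$A{\left(b{\left(2 \right)} \right)} 468 = \left(- \frac{19}{2}\right) 468 = -4446$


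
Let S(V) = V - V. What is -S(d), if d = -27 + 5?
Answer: 0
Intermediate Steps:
d = -22
S(V) = 0
-S(d) = -1*0 = 0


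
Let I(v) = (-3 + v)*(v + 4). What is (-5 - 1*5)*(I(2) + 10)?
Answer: -40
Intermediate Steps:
I(v) = (-3 + v)*(4 + v)
(-5 - 1*5)*(I(2) + 10) = (-5 - 1*5)*((-12 + 2 + 2²) + 10) = (-5 - 5)*((-12 + 2 + 4) + 10) = -10*(-6 + 10) = -10*4 = -40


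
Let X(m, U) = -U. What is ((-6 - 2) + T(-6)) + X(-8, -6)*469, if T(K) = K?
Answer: 2800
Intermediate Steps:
((-6 - 2) + T(-6)) + X(-8, -6)*469 = ((-6 - 2) - 6) - 1*(-6)*469 = (-8 - 6) + 6*469 = -14 + 2814 = 2800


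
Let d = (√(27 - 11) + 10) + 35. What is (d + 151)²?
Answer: 40000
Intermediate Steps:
d = 49 (d = (√16 + 10) + 35 = (4 + 10) + 35 = 14 + 35 = 49)
(d + 151)² = (49 + 151)² = 200² = 40000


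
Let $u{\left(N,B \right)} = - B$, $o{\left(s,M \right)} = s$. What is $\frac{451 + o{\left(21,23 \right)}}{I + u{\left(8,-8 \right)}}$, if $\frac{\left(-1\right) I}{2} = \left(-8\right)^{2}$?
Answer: $- \frac{59}{15} \approx -3.9333$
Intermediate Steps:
$I = -128$ ($I = - 2 \left(-8\right)^{2} = \left(-2\right) 64 = -128$)
$\frac{451 + o{\left(21,23 \right)}}{I + u{\left(8,-8 \right)}} = \frac{451 + 21}{-128 - -8} = \frac{472}{-128 + 8} = \frac{472}{-120} = 472 \left(- \frac{1}{120}\right) = - \frac{59}{15}$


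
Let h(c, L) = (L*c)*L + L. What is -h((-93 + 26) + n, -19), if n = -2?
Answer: 24928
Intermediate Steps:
h(c, L) = L + c*L**2 (h(c, L) = c*L**2 + L = L + c*L**2)
-h((-93 + 26) + n, -19) = -(-19)*(1 - 19*((-93 + 26) - 2)) = -(-19)*(1 - 19*(-67 - 2)) = -(-19)*(1 - 19*(-69)) = -(-19)*(1 + 1311) = -(-19)*1312 = -1*(-24928) = 24928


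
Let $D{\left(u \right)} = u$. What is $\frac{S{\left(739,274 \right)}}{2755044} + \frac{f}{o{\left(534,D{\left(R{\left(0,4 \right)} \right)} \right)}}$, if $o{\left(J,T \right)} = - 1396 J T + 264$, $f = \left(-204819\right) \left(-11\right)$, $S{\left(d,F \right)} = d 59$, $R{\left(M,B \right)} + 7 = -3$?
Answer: $\frac{544348349725}{1711549044648} \approx 0.31804$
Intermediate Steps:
$R{\left(M,B \right)} = -10$ ($R{\left(M,B \right)} = -7 - 3 = -10$)
$S{\left(d,F \right)} = 59 d$
$f = 2253009$
$o{\left(J,T \right)} = 264 - 1396 J T$ ($o{\left(J,T \right)} = - 1396 J T + 264 = 264 - 1396 J T$)
$\frac{S{\left(739,274 \right)}}{2755044} + \frac{f}{o{\left(534,D{\left(R{\left(0,4 \right)} \right)} \right)}} = \frac{59 \cdot 739}{2755044} + \frac{2253009}{264 - 745464 \left(-10\right)} = 43601 \cdot \frac{1}{2755044} + \frac{2253009}{264 + 7454640} = \frac{43601}{2755044} + \frac{2253009}{7454904} = \frac{43601}{2755044} + 2253009 \cdot \frac{1}{7454904} = \frac{43601}{2755044} + \frac{751003}{2484968} = \frac{544348349725}{1711549044648}$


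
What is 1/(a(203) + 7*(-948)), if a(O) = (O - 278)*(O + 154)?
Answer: -1/33411 ≈ -2.9930e-5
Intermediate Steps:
a(O) = (-278 + O)*(154 + O)
1/(a(203) + 7*(-948)) = 1/((-42812 + 203² - 124*203) + 7*(-948)) = 1/((-42812 + 41209 - 25172) - 6636) = 1/(-26775 - 6636) = 1/(-33411) = -1/33411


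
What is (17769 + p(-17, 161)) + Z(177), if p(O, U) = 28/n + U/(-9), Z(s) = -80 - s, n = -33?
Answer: 1731833/99 ≈ 17493.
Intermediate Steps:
p(O, U) = -28/33 - U/9 (p(O, U) = 28/(-33) + U/(-9) = 28*(-1/33) + U*(-⅑) = -28/33 - U/9)
(17769 + p(-17, 161)) + Z(177) = (17769 + (-28/33 - ⅑*161)) + (-80 - 1*177) = (17769 + (-28/33 - 161/9)) + (-80 - 177) = (17769 - 1855/99) - 257 = 1757276/99 - 257 = 1731833/99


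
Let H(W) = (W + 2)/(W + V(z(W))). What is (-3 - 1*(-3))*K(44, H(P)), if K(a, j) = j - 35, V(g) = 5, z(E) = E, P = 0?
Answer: 0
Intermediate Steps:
H(W) = (2 + W)/(5 + W) (H(W) = (W + 2)/(W + 5) = (2 + W)/(5 + W))
K(a, j) = -35 + j
(-3 - 1*(-3))*K(44, H(P)) = (-3 - 1*(-3))*(-35 + (2 + 0)/(5 + 0)) = (-3 + 3)*(-35 + 2/5) = 0*(-35 + (⅕)*2) = 0*(-35 + ⅖) = 0*(-173/5) = 0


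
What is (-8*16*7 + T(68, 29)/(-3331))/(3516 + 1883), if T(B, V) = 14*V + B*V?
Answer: -2986954/17984069 ≈ -0.16609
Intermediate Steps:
(-8*16*7 + T(68, 29)/(-3331))/(3516 + 1883) = (-8*16*7 + (29*(14 + 68))/(-3331))/(3516 + 1883) = (-128*7 + (29*82)*(-1/3331))/5399 = (-896 + 2378*(-1/3331))*(1/5399) = (-896 - 2378/3331)*(1/5399) = -2986954/3331*1/5399 = -2986954/17984069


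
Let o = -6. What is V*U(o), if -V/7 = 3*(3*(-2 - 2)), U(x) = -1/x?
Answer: 42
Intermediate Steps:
V = 252 (V = -21*3*(-2 - 2) = -21*3*(-4) = -21*(-12) = -7*(-36) = 252)
V*U(o) = 252*(-1/(-6)) = 252*(-1*(-1/6)) = 252*(1/6) = 42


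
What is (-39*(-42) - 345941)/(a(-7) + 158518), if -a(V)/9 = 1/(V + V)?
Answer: -4820242/2219261 ≈ -2.1720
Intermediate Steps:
a(V) = -9/(2*V) (a(V) = -9/(V + V) = -9*1/(2*V) = -9/(2*V))
(-39*(-42) - 345941)/(a(-7) + 158518) = (-39*(-42) - 345941)/(-9/2/(-7) + 158518) = (1638 - 345941)/(-9/2*(-⅐) + 158518) = -344303/(9/14 + 158518) = -344303/2219261/14 = -344303*14/2219261 = -4820242/2219261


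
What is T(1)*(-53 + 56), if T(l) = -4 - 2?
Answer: -18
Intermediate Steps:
T(l) = -6
T(1)*(-53 + 56) = -6*(-53 + 56) = -6*3 = -18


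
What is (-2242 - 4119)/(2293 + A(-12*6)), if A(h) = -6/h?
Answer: -76332/27517 ≈ -2.7740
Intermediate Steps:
(-2242 - 4119)/(2293 + A(-12*6)) = (-2242 - 4119)/(2293 - 6/((-12*6))) = -6361/(2293 - 6/(-72)) = -6361/(2293 - 6*(-1/72)) = -6361/(2293 + 1/12) = -6361/27517/12 = -6361*12/27517 = -76332/27517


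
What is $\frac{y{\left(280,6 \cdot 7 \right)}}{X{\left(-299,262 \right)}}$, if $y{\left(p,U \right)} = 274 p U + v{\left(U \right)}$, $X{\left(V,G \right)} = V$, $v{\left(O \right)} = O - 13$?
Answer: $- \frac{3222269}{299} \approx -10777.0$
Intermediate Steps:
$v{\left(O \right)} = -13 + O$
$y{\left(p,U \right)} = -13 + U + 274 U p$ ($y{\left(p,U \right)} = 274 p U + \left(-13 + U\right) = 274 U p + \left(-13 + U\right) = -13 + U + 274 U p$)
$\frac{y{\left(280,6 \cdot 7 \right)}}{X{\left(-299,262 \right)}} = \frac{-13 + 6 \cdot 7 + 274 \cdot 6 \cdot 7 \cdot 280}{-299} = \left(-13 + 42 + 274 \cdot 42 \cdot 280\right) \left(- \frac{1}{299}\right) = \left(-13 + 42 + 3222240\right) \left(- \frac{1}{299}\right) = 3222269 \left(- \frac{1}{299}\right) = - \frac{3222269}{299}$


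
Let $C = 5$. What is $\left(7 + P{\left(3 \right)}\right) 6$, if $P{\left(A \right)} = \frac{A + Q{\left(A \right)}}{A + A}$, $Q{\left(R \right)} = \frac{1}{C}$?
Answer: $\frac{226}{5} \approx 45.2$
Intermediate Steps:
$Q{\left(R \right)} = \frac{1}{5}$
$P{\left(A \right)} = \frac{\frac{1}{5} + A}{2 A}$ ($P{\left(A \right)} = \frac{A + \frac{1}{5}}{A + A} = \frac{\frac{1}{5} + A}{2 A}$)
$\left(7 + P{\left(3 \right)}\right) 6 = \left(7 + \frac{1 + 5 \cdot 3}{10 \cdot 3}\right) 6 = \left(7 + \frac{1}{10} \cdot \frac{1}{3} \left(1 + 15\right)\right) 6 = \left(7 + \frac{1}{10} \cdot \frac{1}{3} \cdot 16\right) 6 = \left(7 + \frac{8}{15}\right) 6 = \frac{113}{15} \cdot 6 = \frac{226}{5}$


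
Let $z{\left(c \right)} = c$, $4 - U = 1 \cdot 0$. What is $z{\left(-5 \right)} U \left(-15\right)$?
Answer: $300$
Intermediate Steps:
$U = 4$ ($U = 4 - 1 \cdot 0 = 4 - 0 = 4 + 0 = 4$)
$z{\left(-5 \right)} U \left(-15\right) = \left(-5\right) 4 \left(-15\right) = \left(-20\right) \left(-15\right) = 300$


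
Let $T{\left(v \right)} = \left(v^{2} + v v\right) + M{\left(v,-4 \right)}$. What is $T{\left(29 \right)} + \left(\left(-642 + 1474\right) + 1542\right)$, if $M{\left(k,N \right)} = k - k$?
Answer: $4056$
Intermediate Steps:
$M{\left(k,N \right)} = 0$
$T{\left(v \right)} = 2 v^{2}$ ($T{\left(v \right)} = \left(v^{2} + v v\right) + 0 = \left(v^{2} + v^{2}\right) + 0 = 2 v^{2} + 0 = 2 v^{2}$)
$T{\left(29 \right)} + \left(\left(-642 + 1474\right) + 1542\right) = 2 \cdot 29^{2} + \left(\left(-642 + 1474\right) + 1542\right) = 2 \cdot 841 + \left(832 + 1542\right) = 1682 + 2374 = 4056$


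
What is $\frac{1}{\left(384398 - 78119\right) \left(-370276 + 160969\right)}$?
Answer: $- \frac{1}{64106338653} \approx -1.5599 \cdot 10^{-11}$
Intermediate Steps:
$\frac{1}{\left(384398 - 78119\right) \left(-370276 + 160969\right)} = \frac{1}{306279 \left(-209307\right)} = \frac{1}{-64106338653} = - \frac{1}{64106338653}$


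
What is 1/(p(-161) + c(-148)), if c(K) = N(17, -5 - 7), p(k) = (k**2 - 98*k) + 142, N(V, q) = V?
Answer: 1/41858 ≈ 2.3890e-5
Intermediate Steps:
p(k) = 142 + k**2 - 98*k
c(K) = 17
1/(p(-161) + c(-148)) = 1/((142 + (-161)**2 - 98*(-161)) + 17) = 1/((142 + 25921 + 15778) + 17) = 1/(41841 + 17) = 1/41858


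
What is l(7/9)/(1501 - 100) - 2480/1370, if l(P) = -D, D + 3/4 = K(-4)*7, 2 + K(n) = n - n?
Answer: -1381709/767748 ≈ -1.7997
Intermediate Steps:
K(n) = -2 (K(n) = -2 + (n - n) = -2 + 0 = -2)
D = -59/4 (D = -3/4 - 2*7 = -3/4 - 14 = -59/4 ≈ -14.750)
l(P) = 59/4 (l(P) = -1*(-59/4) = 59/4)
l(7/9)/(1501 - 100) - 2480/1370 = 59/(4*(1501 - 100)) - 2480/1370 = (59/4)/1401 - 2480*1/1370 = (59/4)*(1/1401) - 248/137 = 59/5604 - 248/137 = -1381709/767748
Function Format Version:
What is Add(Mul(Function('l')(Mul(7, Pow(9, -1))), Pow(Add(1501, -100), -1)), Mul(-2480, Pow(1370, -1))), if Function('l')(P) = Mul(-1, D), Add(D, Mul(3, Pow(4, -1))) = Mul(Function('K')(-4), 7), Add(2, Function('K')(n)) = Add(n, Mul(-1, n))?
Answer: Rational(-1381709, 767748) ≈ -1.7997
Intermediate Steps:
Function('K')(n) = -2 (Function('K')(n) = Add(-2, Add(n, Mul(-1, n))) = Add(-2, 0) = -2)
D = Rational(-59, 4) (D = Add(Rational(-3, 4), Mul(-2, 7)) = Add(Rational(-3, 4), -14) = Rational(-59, 4) ≈ -14.750)
Function('l')(P) = Rational(59, 4) (Function('l')(P) = Mul(-1, Rational(-59, 4)) = Rational(59, 4))
Add(Mul(Function('l')(Mul(7, Pow(9, -1))), Pow(Add(1501, -100), -1)), Mul(-2480, Pow(1370, -1))) = Add(Mul(Rational(59, 4), Pow(Add(1501, -100), -1)), Mul(-2480, Pow(1370, -1))) = Add(Mul(Rational(59, 4), Pow(1401, -1)), Mul(-2480, Rational(1, 1370))) = Add(Mul(Rational(59, 4), Rational(1, 1401)), Rational(-248, 137)) = Add(Rational(59, 5604), Rational(-248, 137)) = Rational(-1381709, 767748)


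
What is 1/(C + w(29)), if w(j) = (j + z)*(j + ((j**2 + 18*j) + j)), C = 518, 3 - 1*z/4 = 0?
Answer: 1/58779 ≈ 1.7013e-5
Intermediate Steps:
z = 12 (z = 12 - 4*0 = 12 + 0 = 12)
w(j) = (12 + j)*(j**2 + 20*j) (w(j) = (j + 12)*(j + ((j**2 + 18*j) + j)) = (12 + j)*(j + (j**2 + 19*j)) = (12 + j)*(j**2 + 20*j))
1/(C + w(29)) = 1/(518 + 29*(240 + 29**2 + 32*29)) = 1/(518 + 29*(240 + 841 + 928)) = 1/(518 + 29*2009) = 1/(518 + 58261) = 1/58779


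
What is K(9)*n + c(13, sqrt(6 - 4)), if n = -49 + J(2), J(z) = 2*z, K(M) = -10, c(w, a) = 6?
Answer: 456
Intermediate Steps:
n = -45 (n = -49 + 2*2 = -49 + 4 = -45)
K(9)*n + c(13, sqrt(6 - 4)) = -10*(-45) + 6 = 450 + 6 = 456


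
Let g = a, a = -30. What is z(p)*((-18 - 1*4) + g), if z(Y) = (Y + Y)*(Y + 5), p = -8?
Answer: -2496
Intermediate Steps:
g = -30
z(Y) = 2*Y*(5 + Y) (z(Y) = (2*Y)*(5 + Y) = 2*Y*(5 + Y))
z(p)*((-18 - 1*4) + g) = (2*(-8)*(5 - 8))*((-18 - 1*4) - 30) = (2*(-8)*(-3))*((-18 - 4) - 30) = 48*(-22 - 30) = 48*(-52) = -2496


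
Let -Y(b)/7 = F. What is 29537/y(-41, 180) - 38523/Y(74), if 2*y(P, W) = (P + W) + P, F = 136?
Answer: 4286693/6664 ≈ 643.26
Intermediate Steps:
Y(b) = -952 (Y(b) = -7*136 = -952)
y(P, W) = P + W/2 (y(P, W) = ((P + W) + P)/2 = (W + 2*P)/2 = P + W/2)
29537/y(-41, 180) - 38523/Y(74) = 29537/(-41 + (1/2)*180) - 38523/(-952) = 29537/(-41 + 90) - 38523*(-1/952) = 29537/49 + 38523/952 = 4286693/6664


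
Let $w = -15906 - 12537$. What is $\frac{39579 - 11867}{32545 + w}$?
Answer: $\frac{13856}{2051} \approx 6.7557$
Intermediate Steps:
$w = -28443$
$\frac{39579 - 11867}{32545 + w} = \frac{39579 - 11867}{32545 - 28443} = \frac{27712}{4102} = 27712 \cdot \frac{1}{4102} = \frac{13856}{2051}$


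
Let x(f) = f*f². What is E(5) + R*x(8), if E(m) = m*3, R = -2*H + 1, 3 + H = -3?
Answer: 6671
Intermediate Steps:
H = -6 (H = -3 - 3 = -6)
R = 13 (R = -2*(-6) + 1 = 12 + 1 = 13)
E(m) = 3*m
x(f) = f³
E(5) + R*x(8) = 3*5 + 13*8³ = 15 + 13*512 = 15 + 6656 = 6671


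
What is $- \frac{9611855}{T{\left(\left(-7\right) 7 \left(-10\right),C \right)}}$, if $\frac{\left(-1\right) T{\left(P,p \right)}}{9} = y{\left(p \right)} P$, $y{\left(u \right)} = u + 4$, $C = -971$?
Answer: $- \frac{1922371}{852894} \approx -2.2539$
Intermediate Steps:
$y{\left(u \right)} = 4 + u$
$T{\left(P,p \right)} = - 9 P \left(4 + p\right)$ ($T{\left(P,p \right)} = - 9 \left(4 + p\right) P = - 9 P \left(4 + p\right)$)
$- \frac{9611855}{T{\left(\left(-7\right) 7 \left(-10\right),C \right)}} = - \frac{9611855}{\left(-9\right) \left(-7\right) 7 \left(-10\right) \left(4 - 971\right)} = - \frac{9611855}{\left(-9\right) \left(\left(-49\right) \left(-10\right)\right) \left(-967\right)} = - \frac{9611855}{\left(-9\right) 490 \left(-967\right)} = - \frac{9611855}{4264470} = \left(-9611855\right) \frac{1}{4264470} = - \frac{1922371}{852894}$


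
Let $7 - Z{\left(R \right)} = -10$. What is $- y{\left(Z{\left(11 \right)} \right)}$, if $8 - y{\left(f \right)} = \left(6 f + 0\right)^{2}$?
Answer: $10396$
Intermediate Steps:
$Z{\left(R \right)} = 17$ ($Z{\left(R \right)} = 7 - -10 = 7 + 10 = 17$)
$y{\left(f \right)} = 8 - 36 f^{2}$ ($y{\left(f \right)} = 8 - \left(6 f + 0\right)^{2} = 8 - \left(6 f\right)^{2} = 8 - 36 f^{2}$)
$- y{\left(Z{\left(11 \right)} \right)} = - (8 - 36 \cdot 17^{2}) = - (8 - 10404) = \left(-1\right) \left(-10396\right) = 10396$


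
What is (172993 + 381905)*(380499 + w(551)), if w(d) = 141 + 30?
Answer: 211233021660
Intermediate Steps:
w(d) = 171
(172993 + 381905)*(380499 + w(551)) = (172993 + 381905)*(380499 + 171) = 554898*380670 = 211233021660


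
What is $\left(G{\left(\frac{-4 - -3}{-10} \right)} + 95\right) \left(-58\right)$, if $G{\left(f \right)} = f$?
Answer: $- \frac{27579}{5} \approx -5515.8$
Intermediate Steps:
$\left(G{\left(\frac{-4 - -3}{-10} \right)} + 95\right) \left(-58\right) = \left(\frac{-4 - -3}{-10} + 95\right) \left(-58\right) = \left(\left(-4 + 3\right) \left(- \frac{1}{10}\right) + 95\right) \left(-58\right) = \left(\left(-1\right) \left(- \frac{1}{10}\right) + 95\right) \left(-58\right) = \left(\frac{1}{10} + 95\right) \left(-58\right) = \frac{951}{10} \left(-58\right) = - \frac{27579}{5}$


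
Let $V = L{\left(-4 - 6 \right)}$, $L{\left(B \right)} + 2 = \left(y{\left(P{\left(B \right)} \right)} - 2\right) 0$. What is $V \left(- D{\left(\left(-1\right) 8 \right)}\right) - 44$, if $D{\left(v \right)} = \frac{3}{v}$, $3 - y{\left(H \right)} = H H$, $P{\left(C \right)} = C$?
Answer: $- \frac{179}{4} \approx -44.75$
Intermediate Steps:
$y{\left(H \right)} = 3 - H^{2}$ ($y{\left(H \right)} = 3 - H H = 3 - H^{2}$)
$L{\left(B \right)} = -2$ ($L{\left(B \right)} = -2 + \left(\left(3 - B^{2}\right) - 2\right) 0 = -2 + \left(1 - B^{2}\right) 0 = -2 + 0 = -2$)
$V = -2$
$V \left(- D{\left(\left(-1\right) 8 \right)}\right) - 44 = - 2 \left(- \frac{3}{\left(-1\right) 8}\right) - 44 = - 2 \left(- \frac{3}{-8}\right) - 44 = - 2 \left(- \frac{3 \left(-1\right)}{8}\right) - 44 = - 2 \left(\left(-1\right) \left(- \frac{3}{8}\right)\right) - 44 = \left(-2\right) \frac{3}{8} - 44 = - \frac{3}{4} - 44 = - \frac{179}{4}$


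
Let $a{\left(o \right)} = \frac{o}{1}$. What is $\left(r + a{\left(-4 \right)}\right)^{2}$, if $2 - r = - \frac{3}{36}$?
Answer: $\frac{529}{144} \approx 3.6736$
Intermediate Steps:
$r = \frac{25}{12}$ ($r = 2 - - \frac{3}{36} = 2 - \left(-3\right) \frac{1}{36} = 2 - - \frac{1}{12} = 2 + \frac{1}{12} = \frac{25}{12} \approx 2.0833$)
$a{\left(o \right)} = o$ ($a{\left(o \right)} = o 1 = o$)
$\left(r + a{\left(-4 \right)}\right)^{2} = \left(\frac{25}{12} - 4\right)^{2} = \left(- \frac{23}{12}\right)^{2} = \frac{529}{144}$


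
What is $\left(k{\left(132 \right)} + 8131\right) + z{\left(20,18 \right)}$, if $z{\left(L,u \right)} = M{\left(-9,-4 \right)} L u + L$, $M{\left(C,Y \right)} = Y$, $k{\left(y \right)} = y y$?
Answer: $24135$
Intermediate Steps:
$k{\left(y \right)} = y^{2}$
$z{\left(L,u \right)} = L - 4 L u$ ($z{\left(L,u \right)} = - 4 L u + L = L - 4 L u$)
$\left(k{\left(132 \right)} + 8131\right) + z{\left(20,18 \right)} = \left(132^{2} + 8131\right) + 20 \left(1 - 72\right) = \left(17424 + 8131\right) + 20 \left(1 - 72\right) = 25555 + 20 \left(-71\right) = 25555 - 1420 = 24135$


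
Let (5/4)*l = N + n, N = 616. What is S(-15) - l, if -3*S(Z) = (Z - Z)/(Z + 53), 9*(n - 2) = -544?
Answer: -20072/45 ≈ -446.04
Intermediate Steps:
n = -526/9 (n = 2 + (⅑)*(-544) = 2 - 544/9 = -526/9 ≈ -58.444)
S(Z) = 0 (S(Z) = -(Z - Z)/(3*(Z + 53)) = -0/(53 + Z) = -⅓*0 = 0)
l = 20072/45 (l = 4*(616 - 526/9)/5 = (⅘)*(5018/9) = 20072/45 ≈ 446.04)
S(-15) - l = 0 - 1*20072/45 = 0 - 20072/45 = -20072/45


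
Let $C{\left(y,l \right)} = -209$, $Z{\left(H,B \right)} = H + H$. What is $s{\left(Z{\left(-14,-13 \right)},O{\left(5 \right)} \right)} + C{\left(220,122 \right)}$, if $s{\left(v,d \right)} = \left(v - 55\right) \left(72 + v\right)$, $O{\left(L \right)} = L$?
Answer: $-3861$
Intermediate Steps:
$Z{\left(H,B \right)} = 2 H$
$s{\left(v,d \right)} = \left(-55 + v\right) \left(72 + v\right)$
$s{\left(Z{\left(-14,-13 \right)},O{\left(5 \right)} \right)} + C{\left(220,122 \right)} = \left(-3960 + \left(2 \left(-14\right)\right)^{2} + 17 \cdot 2 \left(-14\right)\right) - 209 = \left(-3960 + \left(-28\right)^{2} + 17 \left(-28\right)\right) - 209 = \left(-3960 + 784 - 476\right) - 209 = -3652 - 209 = -3861$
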